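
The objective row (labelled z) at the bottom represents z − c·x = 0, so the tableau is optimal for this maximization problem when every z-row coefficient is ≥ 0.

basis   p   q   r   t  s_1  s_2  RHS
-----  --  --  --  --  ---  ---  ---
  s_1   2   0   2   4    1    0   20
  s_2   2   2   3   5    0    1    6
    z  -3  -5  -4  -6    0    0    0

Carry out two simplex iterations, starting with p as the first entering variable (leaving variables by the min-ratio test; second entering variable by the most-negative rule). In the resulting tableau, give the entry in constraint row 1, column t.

4

Ratio test on column p — row 1: 20/2 = 10; row 2: 6/2 = 3. Minimum is 3 at row 2 (s_2 leaves); pivot element 2.
Divide row 2 by 2; eliminate column p from the other rows.
Second iteration: most negative z-row entry is -2 in column q, so q enters.
Ratio test on column q — row 1: entry -2 ≤ 0; row 2: 3/1 = 3. Minimum is 3 at row 2 (p leaves); pivot element 1.
Divide row 2 by 1; eliminate column q from the other rows.
After both pivots, the entry at constraint row 1, column t is 4.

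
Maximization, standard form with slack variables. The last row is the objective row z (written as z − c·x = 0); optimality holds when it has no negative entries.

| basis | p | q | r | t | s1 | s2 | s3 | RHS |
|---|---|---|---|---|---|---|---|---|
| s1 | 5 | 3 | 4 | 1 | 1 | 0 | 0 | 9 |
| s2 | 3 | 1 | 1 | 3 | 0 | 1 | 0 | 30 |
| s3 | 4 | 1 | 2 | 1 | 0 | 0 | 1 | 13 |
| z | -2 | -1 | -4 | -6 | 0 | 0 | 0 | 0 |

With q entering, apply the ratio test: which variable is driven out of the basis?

s1

Column q entries and ratios — s1: 9/3 = 3; s2: 30/1 = 30; s3: 13/1 = 13.
Smallest ratio is 3 in the row of s1, so s1 leaves.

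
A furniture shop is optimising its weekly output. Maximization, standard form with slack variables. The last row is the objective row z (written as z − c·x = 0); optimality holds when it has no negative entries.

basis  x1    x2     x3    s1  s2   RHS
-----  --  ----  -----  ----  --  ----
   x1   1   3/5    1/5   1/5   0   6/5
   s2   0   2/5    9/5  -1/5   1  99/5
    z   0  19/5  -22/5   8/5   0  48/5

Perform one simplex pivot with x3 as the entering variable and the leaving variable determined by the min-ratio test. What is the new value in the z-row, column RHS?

Ratio test on column x3 — row 1: (6/5)/(1/5) = 6; row 2: (99/5)/(9/5) = 11. Minimum is 6 at row 1 (x1 leaves); pivot element 1/5.
Divide row 1 by 1/5; eliminate column x3 from the other rows.
z-row update in column RHS: 48/5 − (-22/5)·6 = 36.

36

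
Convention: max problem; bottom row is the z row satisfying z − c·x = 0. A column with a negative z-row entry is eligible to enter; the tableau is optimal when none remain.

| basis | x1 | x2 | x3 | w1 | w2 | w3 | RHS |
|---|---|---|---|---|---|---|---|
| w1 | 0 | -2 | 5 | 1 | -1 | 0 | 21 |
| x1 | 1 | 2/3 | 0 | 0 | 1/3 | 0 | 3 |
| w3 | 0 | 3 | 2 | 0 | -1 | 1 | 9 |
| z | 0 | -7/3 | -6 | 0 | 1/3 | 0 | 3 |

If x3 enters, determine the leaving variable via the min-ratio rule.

w1

Column x3 entries and ratios — w1: 21/5 = 21/5; x1: 0 ≤ 0, skip; w3: 9/2 = 9/2.
Smallest ratio is 21/5 in the row of w1, so w1 leaves.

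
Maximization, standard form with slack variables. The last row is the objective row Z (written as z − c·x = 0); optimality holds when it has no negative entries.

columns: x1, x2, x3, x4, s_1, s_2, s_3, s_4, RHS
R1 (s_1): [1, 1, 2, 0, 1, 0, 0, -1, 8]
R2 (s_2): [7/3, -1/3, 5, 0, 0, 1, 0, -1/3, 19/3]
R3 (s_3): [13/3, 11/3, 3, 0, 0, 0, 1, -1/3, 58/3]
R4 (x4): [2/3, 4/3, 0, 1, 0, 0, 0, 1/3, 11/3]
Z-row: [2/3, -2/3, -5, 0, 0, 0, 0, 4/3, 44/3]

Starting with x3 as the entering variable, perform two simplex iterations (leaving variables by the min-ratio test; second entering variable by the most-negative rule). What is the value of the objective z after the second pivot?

95/4

Ratio test on column x3 — row 1: 8/2 = 4; row 2: (19/3)/5 = 19/15; row 3: (58/3)/3 = 58/9; row 4: entry 0 ≤ 0. Minimum is 19/15 at row 2 (s_2 leaves); pivot element 5.
Pivot on row 2; the Z-row RHS becomes 44/3 − (-5)·(19/15) = 21.
Next entering variable (most negative Z-row entry -1): x2.
Ratio test on column x2 — row 1: (82/15)/(17/15) = 82/17; row 2: entry -1/15 ≤ 0; row 3: (233/15)/(58/15) = 233/58; row 4: (11/3)/(4/3) = 11/4. Minimum is 11/4 at row 4 (x4 leaves); pivot element 4/3.
After the second pivot the Z-row RHS is 21 − (-1)·(11/4) = 95/4.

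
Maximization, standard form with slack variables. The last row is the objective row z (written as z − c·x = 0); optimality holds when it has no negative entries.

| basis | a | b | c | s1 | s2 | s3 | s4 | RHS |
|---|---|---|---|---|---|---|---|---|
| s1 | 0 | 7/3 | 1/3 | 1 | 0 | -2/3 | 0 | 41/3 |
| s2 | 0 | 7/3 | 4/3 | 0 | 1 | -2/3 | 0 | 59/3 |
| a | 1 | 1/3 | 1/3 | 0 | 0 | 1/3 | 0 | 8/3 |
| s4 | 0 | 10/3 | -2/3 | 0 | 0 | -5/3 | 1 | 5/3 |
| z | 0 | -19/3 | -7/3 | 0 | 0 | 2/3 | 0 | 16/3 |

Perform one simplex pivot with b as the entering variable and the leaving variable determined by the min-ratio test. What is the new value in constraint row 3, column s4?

Ratio test on column b — row 1: (41/3)/(7/3) = 41/7; row 2: (59/3)/(7/3) = 59/7; row 3: (8/3)/(1/3) = 8; row 4: (5/3)/(10/3) = 1/2. Minimum is 1/2 at row 4 (s4 leaves); pivot element 10/3.
Divide row 4 by 10/3; eliminate column b from the other rows.
Row 3 update in column s4: 0 − (1/3)·(3/10) = -1/10.

-1/10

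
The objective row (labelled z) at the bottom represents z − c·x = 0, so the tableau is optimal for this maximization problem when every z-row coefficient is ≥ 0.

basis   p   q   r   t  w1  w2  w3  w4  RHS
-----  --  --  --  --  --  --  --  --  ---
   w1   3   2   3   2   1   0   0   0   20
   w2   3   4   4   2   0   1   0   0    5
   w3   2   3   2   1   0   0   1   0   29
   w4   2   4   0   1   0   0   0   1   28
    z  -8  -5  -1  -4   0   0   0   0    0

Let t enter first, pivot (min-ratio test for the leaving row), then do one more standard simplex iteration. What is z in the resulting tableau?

Ratio test on column t — row 1: 20/2 = 10; row 2: 5/2 = 5/2; row 3: 29/1 = 29; row 4: 28/1 = 28. Minimum is 5/2 at row 2 (w2 leaves); pivot element 2.
Pivot on row 2; the z-row RHS becomes 0 − (-4)·(5/2) = 10.
Next entering variable (most negative z-row entry -2): p.
Ratio test on column p — row 1: entry 0 ≤ 0; row 2: (5/2)/(3/2) = 5/3; row 3: (53/2)/(1/2) = 53; row 4: (51/2)/(1/2) = 51. Minimum is 5/3 at row 2 (t leaves); pivot element 3/2.
After the second pivot the z-row RHS is 10 − (-2)·(5/3) = 40/3.

40/3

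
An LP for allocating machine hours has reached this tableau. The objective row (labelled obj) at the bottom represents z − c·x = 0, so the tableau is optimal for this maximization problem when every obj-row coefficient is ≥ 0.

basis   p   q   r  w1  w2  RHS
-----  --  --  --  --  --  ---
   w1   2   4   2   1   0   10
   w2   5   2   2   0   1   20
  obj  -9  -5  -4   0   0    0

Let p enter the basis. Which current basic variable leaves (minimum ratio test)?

w2

Column p entries and ratios — w1: 10/2 = 5; w2: 20/5 = 4.
Smallest ratio is 4 in the row of w2, so w2 leaves.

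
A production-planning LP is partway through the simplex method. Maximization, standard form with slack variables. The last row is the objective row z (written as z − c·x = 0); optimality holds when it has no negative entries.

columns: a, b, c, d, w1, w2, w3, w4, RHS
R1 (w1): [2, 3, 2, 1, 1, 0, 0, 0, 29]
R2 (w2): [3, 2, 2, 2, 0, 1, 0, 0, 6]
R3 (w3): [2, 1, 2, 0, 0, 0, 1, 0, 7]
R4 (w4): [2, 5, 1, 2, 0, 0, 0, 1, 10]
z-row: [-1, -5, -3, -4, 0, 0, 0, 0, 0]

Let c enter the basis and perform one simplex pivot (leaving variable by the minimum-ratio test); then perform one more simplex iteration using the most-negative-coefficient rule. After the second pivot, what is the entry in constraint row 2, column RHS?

Ratio test on column c — row 1: 29/2 = 29/2; row 2: 6/2 = 3; row 3: 7/2 = 7/2; row 4: 10/1 = 10. Minimum is 3 at row 2 (w2 leaves); pivot element 2.
Divide row 2 by 2; eliminate column c from the other rows.
Second iteration: most negative z-row entry is -2 in column b, so b enters.
Ratio test on column b — row 1: 23/1 = 23; row 2: 3/1 = 3; row 3: entry -1 ≤ 0; row 4: 7/4 = 7/4. Minimum is 7/4 at row 4 (w4 leaves); pivot element 4.
Divide row 4 by 4; eliminate column b from the other rows.
After both pivots, the entry at constraint row 2, column RHS is 5/4.

5/4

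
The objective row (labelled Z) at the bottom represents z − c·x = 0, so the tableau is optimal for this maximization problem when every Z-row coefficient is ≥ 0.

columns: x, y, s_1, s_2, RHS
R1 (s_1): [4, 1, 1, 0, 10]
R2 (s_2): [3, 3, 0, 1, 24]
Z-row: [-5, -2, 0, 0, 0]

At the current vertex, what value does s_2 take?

s_2 is basic (row 2); its value is the RHS of that row, 24.

24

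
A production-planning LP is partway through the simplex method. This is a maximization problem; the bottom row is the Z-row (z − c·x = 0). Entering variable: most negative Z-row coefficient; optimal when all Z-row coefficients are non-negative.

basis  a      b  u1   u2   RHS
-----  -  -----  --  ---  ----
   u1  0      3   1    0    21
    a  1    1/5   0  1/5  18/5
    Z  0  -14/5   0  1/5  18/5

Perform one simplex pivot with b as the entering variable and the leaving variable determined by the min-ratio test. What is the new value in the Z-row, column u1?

14/15

Ratio test on column b — row 1: 21/3 = 7; row 2: (18/5)/(1/5) = 18. Minimum is 7 at row 1 (u1 leaves); pivot element 3.
Divide row 1 by 3; eliminate column b from the other rows.
Z-row update in column u1: 0 − (-14/5)·(1/3) = 14/15.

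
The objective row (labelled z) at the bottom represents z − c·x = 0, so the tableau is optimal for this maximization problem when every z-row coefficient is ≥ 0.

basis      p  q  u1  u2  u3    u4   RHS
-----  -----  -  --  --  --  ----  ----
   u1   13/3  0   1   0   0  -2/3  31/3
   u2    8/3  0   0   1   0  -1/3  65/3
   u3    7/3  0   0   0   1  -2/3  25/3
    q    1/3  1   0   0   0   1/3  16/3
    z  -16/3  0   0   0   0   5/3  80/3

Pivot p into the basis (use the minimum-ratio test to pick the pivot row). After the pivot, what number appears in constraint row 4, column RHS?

Ratio test on column p — row 1: (31/3)/(13/3) = 31/13; row 2: (65/3)/(8/3) = 65/8; row 3: (25/3)/(7/3) = 25/7; row 4: (16/3)/(1/3) = 16. Minimum is 31/13 at row 1 (u1 leaves); pivot element 13/3.
Divide row 1 by 13/3; eliminate column p from the other rows.
Row 4 update in column RHS: 16/3 − (1/3)·(31/13) = 59/13.

59/13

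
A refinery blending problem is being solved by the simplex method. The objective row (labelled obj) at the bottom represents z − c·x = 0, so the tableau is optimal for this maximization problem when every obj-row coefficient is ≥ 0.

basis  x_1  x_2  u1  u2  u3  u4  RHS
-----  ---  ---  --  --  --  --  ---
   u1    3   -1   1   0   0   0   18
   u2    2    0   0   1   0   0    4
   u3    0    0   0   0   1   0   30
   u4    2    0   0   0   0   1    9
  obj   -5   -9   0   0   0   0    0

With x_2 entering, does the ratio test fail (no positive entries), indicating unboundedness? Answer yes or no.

yes

Every constraint-row entry in column x_2 is ≤ 0, so increasing x_2 is unbounded.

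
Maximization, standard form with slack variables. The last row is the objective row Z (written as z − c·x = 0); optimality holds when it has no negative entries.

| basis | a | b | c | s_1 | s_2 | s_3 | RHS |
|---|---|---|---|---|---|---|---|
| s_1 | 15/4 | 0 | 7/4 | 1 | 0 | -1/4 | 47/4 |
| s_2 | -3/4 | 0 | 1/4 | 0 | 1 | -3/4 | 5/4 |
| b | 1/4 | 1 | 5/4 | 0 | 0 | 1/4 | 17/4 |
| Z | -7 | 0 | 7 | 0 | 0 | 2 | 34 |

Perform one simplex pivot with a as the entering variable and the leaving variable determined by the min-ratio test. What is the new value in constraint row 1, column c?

7/15

Ratio test on column a — row 1: (47/4)/(15/4) = 47/15; row 2: entry -3/4 ≤ 0; row 3: (17/4)/(1/4) = 17. Minimum is 47/15 at row 1 (s_1 leaves); pivot element 15/4.
Divide row 1 by 15/4; eliminate column a from the other rows.
In the new row 1, the c entry is the old entry divided by the pivot: (7/4)/(15/4) = 7/15.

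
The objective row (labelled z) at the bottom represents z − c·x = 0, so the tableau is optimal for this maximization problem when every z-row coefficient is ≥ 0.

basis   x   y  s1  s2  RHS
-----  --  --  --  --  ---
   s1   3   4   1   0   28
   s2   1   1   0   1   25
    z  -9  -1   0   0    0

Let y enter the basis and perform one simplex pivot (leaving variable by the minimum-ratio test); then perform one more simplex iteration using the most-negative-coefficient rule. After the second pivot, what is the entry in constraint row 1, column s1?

1/3

Ratio test on column y — row 1: 28/4 = 7; row 2: 25/1 = 25. Minimum is 7 at row 1 (s1 leaves); pivot element 4.
Divide row 1 by 4; eliminate column y from the other rows.
Second iteration: most negative z-row entry is -33/4 in column x, so x enters.
Ratio test on column x — row 1: 7/(3/4) = 28/3; row 2: 18/(1/4) = 72. Minimum is 28/3 at row 1 (y leaves); pivot element 3/4.
Divide row 1 by 3/4; eliminate column x from the other rows.
After both pivots, the entry at constraint row 1, column s1 is 1/3.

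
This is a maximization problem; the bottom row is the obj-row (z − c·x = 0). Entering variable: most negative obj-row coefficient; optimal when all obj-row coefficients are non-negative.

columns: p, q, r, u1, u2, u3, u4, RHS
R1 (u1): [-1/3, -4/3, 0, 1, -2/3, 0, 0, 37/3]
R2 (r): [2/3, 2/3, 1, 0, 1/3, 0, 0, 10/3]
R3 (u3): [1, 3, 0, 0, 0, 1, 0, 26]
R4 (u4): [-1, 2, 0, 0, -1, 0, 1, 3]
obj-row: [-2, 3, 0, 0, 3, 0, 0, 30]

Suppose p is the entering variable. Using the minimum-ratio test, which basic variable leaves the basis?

Column p entries and ratios — u1: -1/3 ≤ 0, skip; r: (10/3)/(2/3) = 5; u3: 26/1 = 26; u4: -1 ≤ 0, skip.
Smallest ratio is 5 in the row of r, so r leaves.

r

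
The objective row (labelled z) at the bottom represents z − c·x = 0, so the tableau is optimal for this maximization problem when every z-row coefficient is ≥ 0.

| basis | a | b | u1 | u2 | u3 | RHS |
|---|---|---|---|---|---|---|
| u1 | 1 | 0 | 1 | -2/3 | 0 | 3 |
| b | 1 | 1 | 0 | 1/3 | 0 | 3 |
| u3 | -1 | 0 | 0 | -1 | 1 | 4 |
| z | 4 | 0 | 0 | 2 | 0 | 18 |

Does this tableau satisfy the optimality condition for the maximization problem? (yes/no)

yes

Every z-row coefficient is ≥ 0, so the tableau is optimal.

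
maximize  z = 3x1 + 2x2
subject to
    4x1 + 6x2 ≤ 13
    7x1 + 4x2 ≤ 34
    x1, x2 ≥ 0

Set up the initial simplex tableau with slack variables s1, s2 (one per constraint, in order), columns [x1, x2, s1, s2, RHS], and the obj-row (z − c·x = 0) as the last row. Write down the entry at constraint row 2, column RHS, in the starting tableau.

The RHS of constraint 2 is b_2 = 34.

34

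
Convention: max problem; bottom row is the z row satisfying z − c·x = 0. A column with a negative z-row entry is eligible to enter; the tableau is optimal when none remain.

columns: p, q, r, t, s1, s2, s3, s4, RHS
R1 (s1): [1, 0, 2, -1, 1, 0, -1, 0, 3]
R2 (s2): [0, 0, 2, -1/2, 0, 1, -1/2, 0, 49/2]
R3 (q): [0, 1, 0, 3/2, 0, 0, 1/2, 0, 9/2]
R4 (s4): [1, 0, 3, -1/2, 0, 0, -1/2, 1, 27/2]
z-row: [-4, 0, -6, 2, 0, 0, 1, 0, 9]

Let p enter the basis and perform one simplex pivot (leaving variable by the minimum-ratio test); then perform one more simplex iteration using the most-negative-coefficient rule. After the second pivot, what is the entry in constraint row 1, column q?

Ratio test on column p — row 1: 3/1 = 3; row 2: entry 0 ≤ 0; row 3: entry 0 ≤ 0; row 4: (27/2)/1 = 27/2. Minimum is 3 at row 1 (s1 leaves); pivot element 1.
Divide row 1 by 1; eliminate column p from the other rows.
Second iteration: most negative z-row entry is -3 in column s3, so s3 enters.
Ratio test on column s3 — row 1: entry -1 ≤ 0; row 2: entry -1/2 ≤ 0; row 3: (9/2)/(1/2) = 9; row 4: (21/2)/(1/2) = 21. Minimum is 9 at row 3 (q leaves); pivot element 1/2.
Divide row 3 by 1/2; eliminate column s3 from the other rows.
After both pivots, the entry at constraint row 1, column q is 2.

2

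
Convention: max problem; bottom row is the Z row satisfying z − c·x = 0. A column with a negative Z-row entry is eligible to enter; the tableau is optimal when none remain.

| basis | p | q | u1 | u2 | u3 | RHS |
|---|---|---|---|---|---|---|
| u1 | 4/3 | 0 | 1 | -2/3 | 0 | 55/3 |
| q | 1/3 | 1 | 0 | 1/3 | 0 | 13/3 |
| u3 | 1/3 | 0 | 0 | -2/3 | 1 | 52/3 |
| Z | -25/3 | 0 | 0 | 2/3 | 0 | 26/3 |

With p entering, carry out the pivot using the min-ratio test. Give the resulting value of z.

117

Ratio test on column p — row 1: (55/3)/(4/3) = 55/4; row 2: (13/3)/(1/3) = 13; row 3: (52/3)/(1/3) = 52. Minimum is 13 at row 2 (q leaves); pivot element 1/3.
Pivot on row 2; the Z-row RHS becomes 26/3 − (-25/3)·13 = 117.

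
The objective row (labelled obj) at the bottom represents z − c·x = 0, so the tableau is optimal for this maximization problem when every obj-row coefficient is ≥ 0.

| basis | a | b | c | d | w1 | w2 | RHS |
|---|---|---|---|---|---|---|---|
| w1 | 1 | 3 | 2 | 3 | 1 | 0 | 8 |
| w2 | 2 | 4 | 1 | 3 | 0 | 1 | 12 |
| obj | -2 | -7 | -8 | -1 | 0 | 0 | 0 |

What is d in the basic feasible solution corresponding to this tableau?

0

d is not in the basis, so in the current basic feasible solution d = 0.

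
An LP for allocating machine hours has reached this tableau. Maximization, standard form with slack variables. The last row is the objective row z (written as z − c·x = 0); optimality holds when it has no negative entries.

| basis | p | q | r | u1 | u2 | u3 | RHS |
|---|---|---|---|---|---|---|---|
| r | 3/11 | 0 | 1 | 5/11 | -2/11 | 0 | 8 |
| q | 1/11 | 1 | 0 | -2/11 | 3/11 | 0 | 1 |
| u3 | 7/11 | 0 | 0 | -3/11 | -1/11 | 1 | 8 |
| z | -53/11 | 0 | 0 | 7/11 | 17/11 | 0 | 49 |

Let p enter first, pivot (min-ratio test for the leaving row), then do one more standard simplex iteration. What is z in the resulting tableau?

111

Ratio test on column p — row 1: 8/(3/11) = 88/3; row 2: 1/(1/11) = 11; row 3: 8/(7/11) = 88/7. Minimum is 11 at row 2 (q leaves); pivot element 1/11.
Pivot on row 2; the z-row RHS becomes 49 − (-53/11)·11 = 102.
Next entering variable (most negative z-row entry -9): u1.
Ratio test on column u1 — row 1: 5/1 = 5; row 2: entry -2 ≤ 0; row 3: 1/1 = 1. Minimum is 1 at row 3 (u3 leaves); pivot element 1.
After the second pivot the z-row RHS is 102 − (-9)·1 = 111.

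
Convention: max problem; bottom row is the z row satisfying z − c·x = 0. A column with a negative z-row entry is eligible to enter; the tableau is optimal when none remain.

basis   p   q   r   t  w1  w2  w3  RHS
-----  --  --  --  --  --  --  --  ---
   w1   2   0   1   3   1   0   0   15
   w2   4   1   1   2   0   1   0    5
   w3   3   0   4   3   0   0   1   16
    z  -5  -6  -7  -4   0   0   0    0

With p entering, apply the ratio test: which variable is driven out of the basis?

w2

Column p entries and ratios — w1: 15/2 = 15/2; w2: 5/4 = 5/4; w3: 16/3 = 16/3.
Smallest ratio is 5/4 in the row of w2, so w2 leaves.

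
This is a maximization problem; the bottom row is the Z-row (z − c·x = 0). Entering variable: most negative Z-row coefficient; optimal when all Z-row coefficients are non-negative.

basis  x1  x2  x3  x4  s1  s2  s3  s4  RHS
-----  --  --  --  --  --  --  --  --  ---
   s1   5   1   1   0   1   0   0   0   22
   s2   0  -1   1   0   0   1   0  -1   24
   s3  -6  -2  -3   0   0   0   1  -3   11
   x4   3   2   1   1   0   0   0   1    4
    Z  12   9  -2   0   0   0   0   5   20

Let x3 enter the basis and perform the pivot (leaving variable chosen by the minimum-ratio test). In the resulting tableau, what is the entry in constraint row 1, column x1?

Ratio test on column x3 — row 1: 22/1 = 22; row 2: 24/1 = 24; row 3: entry -3 ≤ 0; row 4: 4/1 = 4. Minimum is 4 at row 4 (x4 leaves); pivot element 1.
Divide row 4 by 1; eliminate column x3 from the other rows.
Row 1 update in column x1: 5 − 1·3 = 2.

2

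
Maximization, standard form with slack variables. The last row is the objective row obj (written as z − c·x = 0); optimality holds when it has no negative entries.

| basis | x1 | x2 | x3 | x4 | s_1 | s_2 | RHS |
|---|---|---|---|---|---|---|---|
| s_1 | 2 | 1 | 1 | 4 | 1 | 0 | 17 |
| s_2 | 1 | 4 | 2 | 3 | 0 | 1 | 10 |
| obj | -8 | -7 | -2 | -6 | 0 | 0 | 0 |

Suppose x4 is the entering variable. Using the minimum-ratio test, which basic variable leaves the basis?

Column x4 entries and ratios — s_1: 17/4 = 17/4; s_2: 10/3 = 10/3.
Smallest ratio is 10/3 in the row of s_2, so s_2 leaves.

s_2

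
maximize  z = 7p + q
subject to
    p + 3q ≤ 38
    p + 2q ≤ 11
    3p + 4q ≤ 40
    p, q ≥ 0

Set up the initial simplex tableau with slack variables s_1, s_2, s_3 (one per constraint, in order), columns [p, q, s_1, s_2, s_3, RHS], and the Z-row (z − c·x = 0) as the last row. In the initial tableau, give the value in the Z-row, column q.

The Z-row carries the negated objective coefficients: the q entry is -1.

-1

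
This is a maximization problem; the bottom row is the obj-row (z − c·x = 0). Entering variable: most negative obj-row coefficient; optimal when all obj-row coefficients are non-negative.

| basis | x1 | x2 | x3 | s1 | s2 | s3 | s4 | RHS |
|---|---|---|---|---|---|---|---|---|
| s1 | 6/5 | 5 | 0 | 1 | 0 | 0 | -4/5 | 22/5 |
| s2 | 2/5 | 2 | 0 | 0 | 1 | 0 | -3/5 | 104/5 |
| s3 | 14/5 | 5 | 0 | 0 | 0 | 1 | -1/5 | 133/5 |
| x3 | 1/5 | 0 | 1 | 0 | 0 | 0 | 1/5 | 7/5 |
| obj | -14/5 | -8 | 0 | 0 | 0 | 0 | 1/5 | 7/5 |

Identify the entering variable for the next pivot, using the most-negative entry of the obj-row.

Negative obj-row entries: x1: -14/5, x2: -8.
The most negative is -8 in column x2, so x2 enters.

x2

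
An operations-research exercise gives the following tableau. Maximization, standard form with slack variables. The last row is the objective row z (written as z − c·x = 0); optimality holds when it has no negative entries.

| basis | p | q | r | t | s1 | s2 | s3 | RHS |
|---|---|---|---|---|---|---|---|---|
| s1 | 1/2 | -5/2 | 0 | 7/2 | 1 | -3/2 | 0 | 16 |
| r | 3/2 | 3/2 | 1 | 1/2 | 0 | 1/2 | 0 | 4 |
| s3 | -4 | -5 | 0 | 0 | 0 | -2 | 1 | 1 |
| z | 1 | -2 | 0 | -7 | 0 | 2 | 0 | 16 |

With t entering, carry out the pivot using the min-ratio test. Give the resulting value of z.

48

Ratio test on column t — row 1: 16/(7/2) = 32/7; row 2: 4/(1/2) = 8; row 3: entry 0 ≤ 0. Minimum is 32/7 at row 1 (s1 leaves); pivot element 7/2.
Pivot on row 1; the z-row RHS becomes 16 − (-7)·(32/7) = 48.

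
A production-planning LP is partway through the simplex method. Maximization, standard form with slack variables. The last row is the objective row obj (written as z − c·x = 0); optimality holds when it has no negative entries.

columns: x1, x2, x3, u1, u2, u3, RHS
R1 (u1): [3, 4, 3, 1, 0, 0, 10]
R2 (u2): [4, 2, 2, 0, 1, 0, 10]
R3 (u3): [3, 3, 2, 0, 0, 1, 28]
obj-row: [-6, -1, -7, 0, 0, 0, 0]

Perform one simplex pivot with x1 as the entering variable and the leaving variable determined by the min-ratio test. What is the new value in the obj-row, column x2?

2

Ratio test on column x1 — row 1: 10/3 = 10/3; row 2: 10/4 = 5/2; row 3: 28/3 = 28/3. Minimum is 5/2 at row 2 (u2 leaves); pivot element 4.
Divide row 2 by 4; eliminate column x1 from the other rows.
obj-row update in column x2: -1 − (-6)·(1/2) = 2.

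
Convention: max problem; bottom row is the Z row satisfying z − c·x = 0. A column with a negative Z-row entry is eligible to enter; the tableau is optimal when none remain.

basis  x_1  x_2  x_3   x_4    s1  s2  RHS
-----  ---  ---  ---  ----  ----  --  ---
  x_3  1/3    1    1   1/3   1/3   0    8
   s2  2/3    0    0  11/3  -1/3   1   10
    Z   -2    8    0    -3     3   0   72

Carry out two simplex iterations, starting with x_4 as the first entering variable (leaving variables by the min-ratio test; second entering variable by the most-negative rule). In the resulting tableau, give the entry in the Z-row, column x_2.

Ratio test on column x_4 — row 1: 8/(1/3) = 24; row 2: 10/(11/3) = 30/11. Minimum is 30/11 at row 2 (s2 leaves); pivot element 11/3.
Divide row 2 by 11/3; eliminate column x_4 from the other rows.
Second iteration: most negative Z-row entry is -16/11 in column x_1, so x_1 enters.
Ratio test on column x_1 — row 1: (78/11)/(3/11) = 26; row 2: (30/11)/(2/11) = 15. Minimum is 15 at row 2 (x_4 leaves); pivot element 2/11.
Divide row 2 by 2/11; eliminate column x_1 from the other rows.
After both pivots, the entry at the Z-row, column x_2 is 8.

8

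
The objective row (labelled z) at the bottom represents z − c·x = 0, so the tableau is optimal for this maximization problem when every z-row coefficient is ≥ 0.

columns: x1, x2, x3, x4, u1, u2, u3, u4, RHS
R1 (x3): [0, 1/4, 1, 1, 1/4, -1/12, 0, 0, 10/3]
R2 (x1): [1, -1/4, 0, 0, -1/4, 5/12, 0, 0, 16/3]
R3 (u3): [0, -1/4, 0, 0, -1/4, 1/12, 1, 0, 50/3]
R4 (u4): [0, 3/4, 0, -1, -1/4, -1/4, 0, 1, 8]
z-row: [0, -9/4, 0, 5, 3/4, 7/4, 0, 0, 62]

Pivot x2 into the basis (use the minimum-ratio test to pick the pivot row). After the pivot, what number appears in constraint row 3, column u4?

Ratio test on column x2 — row 1: (10/3)/(1/4) = 40/3; row 2: entry -1/4 ≤ 0; row 3: entry -1/4 ≤ 0; row 4: 8/(3/4) = 32/3. Minimum is 32/3 at row 4 (u4 leaves); pivot element 3/4.
Divide row 4 by 3/4; eliminate column x2 from the other rows.
Row 3 update in column u4: 0 − (-1/4)·(4/3) = 1/3.

1/3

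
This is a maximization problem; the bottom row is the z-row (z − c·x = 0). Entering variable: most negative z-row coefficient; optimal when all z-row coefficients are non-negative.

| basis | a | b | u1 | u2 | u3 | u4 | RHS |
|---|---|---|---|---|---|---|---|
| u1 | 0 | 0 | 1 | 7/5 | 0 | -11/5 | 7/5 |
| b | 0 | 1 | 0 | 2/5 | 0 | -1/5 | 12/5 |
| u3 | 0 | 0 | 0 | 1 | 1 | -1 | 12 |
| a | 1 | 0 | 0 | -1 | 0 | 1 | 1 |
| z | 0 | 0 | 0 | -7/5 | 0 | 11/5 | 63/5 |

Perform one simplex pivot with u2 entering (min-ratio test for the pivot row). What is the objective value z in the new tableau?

14

Ratio test on column u2 — row 1: (7/5)/(7/5) = 1; row 2: (12/5)/(2/5) = 6; row 3: 12/1 = 12; row 4: entry -1 ≤ 0. Minimum is 1 at row 1 (u1 leaves); pivot element 7/5.
Pivot on row 1; the z-row RHS becomes 63/5 − (-7/5)·1 = 14.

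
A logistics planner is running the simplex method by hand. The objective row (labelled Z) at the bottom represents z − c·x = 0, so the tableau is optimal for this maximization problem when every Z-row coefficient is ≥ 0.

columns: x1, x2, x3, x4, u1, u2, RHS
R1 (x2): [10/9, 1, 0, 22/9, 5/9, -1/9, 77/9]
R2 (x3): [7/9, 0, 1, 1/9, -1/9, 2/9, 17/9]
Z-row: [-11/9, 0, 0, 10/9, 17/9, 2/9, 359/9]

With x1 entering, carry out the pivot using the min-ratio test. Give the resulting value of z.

Ratio test on column x1 — row 1: (77/9)/(10/9) = 77/10; row 2: (17/9)/(7/9) = 17/7. Minimum is 17/7 at row 2 (x3 leaves); pivot element 7/9.
Pivot on row 2; the Z-row RHS becomes 359/9 − (-11/9)·(17/7) = 300/7.

300/7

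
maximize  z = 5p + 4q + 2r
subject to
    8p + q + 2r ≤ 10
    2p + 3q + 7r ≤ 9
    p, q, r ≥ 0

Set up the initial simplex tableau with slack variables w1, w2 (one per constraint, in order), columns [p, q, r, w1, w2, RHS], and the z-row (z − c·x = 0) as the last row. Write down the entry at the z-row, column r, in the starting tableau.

The z-row carries the negated objective coefficients: the r entry is -2.

-2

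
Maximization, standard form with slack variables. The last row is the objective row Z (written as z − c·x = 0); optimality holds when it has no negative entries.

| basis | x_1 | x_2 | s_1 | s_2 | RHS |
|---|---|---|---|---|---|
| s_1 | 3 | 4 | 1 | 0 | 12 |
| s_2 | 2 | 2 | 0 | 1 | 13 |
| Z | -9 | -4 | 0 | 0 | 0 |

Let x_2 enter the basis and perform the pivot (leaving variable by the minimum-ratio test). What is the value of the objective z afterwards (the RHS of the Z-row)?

Ratio test on column x_2 — row 1: 12/4 = 3; row 2: 13/2 = 13/2. Minimum is 3 at row 1 (s_1 leaves); pivot element 4.
Pivot on row 1; the Z-row RHS becomes 0 − (-4)·3 = 12.

12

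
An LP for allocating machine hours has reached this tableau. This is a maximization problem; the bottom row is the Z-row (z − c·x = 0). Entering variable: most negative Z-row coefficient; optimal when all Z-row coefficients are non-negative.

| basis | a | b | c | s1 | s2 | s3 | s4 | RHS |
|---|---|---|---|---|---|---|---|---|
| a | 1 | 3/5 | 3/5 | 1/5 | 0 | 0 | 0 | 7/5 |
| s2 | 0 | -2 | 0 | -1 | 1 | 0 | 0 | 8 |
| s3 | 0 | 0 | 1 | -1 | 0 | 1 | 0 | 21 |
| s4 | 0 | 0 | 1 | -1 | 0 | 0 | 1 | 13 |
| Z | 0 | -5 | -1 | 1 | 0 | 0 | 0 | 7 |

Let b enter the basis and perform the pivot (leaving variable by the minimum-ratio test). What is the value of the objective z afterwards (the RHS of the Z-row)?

Ratio test on column b — row 1: (7/5)/(3/5) = 7/3; row 2: entry -2 ≤ 0; row 3: entry 0 ≤ 0; row 4: entry 0 ≤ 0. Minimum is 7/3 at row 1 (a leaves); pivot element 3/5.
Pivot on row 1; the Z-row RHS becomes 7 − (-5)·(7/3) = 56/3.

56/3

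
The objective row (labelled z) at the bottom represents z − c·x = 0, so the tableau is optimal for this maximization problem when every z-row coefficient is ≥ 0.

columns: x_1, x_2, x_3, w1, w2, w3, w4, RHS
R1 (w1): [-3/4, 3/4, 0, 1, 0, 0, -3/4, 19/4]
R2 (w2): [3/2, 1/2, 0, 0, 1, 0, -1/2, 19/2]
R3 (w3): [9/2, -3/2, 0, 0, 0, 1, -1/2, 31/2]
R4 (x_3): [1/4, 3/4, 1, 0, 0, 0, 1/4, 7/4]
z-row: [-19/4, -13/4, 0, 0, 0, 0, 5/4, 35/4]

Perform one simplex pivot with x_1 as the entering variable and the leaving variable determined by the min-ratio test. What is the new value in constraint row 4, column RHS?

Ratio test on column x_1 — row 1: entry -3/4 ≤ 0; row 2: (19/2)/(3/2) = 19/3; row 3: (31/2)/(9/2) = 31/9; row 4: (7/4)/(1/4) = 7. Minimum is 31/9 at row 3 (w3 leaves); pivot element 9/2.
Divide row 3 by 9/2; eliminate column x_1 from the other rows.
Row 4 update in column RHS: 7/4 − (1/4)·(31/9) = 8/9.

8/9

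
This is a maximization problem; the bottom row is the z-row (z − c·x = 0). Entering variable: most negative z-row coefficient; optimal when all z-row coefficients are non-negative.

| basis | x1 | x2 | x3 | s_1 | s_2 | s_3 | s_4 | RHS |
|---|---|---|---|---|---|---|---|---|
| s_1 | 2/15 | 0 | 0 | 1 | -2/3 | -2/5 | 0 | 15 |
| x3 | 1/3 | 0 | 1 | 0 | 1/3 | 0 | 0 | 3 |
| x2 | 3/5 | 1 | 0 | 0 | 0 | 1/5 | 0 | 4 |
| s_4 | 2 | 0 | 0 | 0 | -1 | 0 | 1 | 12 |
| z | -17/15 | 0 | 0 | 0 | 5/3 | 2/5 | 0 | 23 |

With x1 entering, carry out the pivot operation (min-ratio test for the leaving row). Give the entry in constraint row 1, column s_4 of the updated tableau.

Ratio test on column x1 — row 1: 15/(2/15) = 225/2; row 2: 3/(1/3) = 9; row 3: 4/(3/5) = 20/3; row 4: 12/2 = 6. Minimum is 6 at row 4 (s_4 leaves); pivot element 2.
Divide row 4 by 2; eliminate column x1 from the other rows.
Row 1 update in column s_4: 0 − (2/15)·(1/2) = -1/15.

-1/15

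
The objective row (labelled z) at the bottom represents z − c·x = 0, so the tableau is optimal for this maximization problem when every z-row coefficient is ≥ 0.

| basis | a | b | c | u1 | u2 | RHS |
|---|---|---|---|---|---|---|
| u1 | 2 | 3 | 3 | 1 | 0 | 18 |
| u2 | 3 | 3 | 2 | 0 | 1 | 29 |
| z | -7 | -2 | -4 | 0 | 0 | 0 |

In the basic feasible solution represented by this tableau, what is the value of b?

0

b is not in the basis, so in the current basic feasible solution b = 0.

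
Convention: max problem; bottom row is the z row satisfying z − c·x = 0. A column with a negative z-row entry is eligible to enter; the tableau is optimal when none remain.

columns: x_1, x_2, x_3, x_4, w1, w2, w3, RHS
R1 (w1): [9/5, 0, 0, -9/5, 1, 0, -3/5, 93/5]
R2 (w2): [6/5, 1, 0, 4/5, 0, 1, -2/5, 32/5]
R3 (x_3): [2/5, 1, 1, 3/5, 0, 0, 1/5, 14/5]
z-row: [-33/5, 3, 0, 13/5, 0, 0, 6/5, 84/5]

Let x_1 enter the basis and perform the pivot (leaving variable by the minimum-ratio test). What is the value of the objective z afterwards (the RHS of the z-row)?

52

Ratio test on column x_1 — row 1: (93/5)/(9/5) = 31/3; row 2: (32/5)/(6/5) = 16/3; row 3: (14/5)/(2/5) = 7. Minimum is 16/3 at row 2 (w2 leaves); pivot element 6/5.
Pivot on row 2; the z-row RHS becomes 84/5 − (-33/5)·(16/3) = 52.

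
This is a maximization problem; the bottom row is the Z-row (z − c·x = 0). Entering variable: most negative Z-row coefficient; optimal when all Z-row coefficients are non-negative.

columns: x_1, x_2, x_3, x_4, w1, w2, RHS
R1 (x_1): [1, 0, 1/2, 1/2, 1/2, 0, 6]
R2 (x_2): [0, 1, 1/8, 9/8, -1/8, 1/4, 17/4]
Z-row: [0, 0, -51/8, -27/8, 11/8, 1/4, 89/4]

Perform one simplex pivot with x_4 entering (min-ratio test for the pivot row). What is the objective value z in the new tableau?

35

Ratio test on column x_4 — row 1: 6/(1/2) = 12; row 2: (17/4)/(9/8) = 34/9. Minimum is 34/9 at row 2 (x_2 leaves); pivot element 9/8.
Pivot on row 2; the Z-row RHS becomes 89/4 − (-27/8)·(34/9) = 35.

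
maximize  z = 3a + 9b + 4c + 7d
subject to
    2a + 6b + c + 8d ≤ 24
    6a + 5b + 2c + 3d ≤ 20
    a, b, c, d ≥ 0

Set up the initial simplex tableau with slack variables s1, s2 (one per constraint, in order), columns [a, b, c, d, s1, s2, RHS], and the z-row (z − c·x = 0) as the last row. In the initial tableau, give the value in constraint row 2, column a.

Constraint 2 has coefficient 6 on a.

6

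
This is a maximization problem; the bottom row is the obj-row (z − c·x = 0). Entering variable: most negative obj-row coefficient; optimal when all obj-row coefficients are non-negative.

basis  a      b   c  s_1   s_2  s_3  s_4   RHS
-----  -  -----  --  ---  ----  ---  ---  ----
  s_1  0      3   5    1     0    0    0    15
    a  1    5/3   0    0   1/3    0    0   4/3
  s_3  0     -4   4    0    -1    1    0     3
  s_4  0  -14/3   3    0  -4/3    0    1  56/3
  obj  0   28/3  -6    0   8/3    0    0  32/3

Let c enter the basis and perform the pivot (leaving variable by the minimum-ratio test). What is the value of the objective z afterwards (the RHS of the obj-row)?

91/6

Ratio test on column c — row 1: 15/5 = 3; row 2: entry 0 ≤ 0; row 3: 3/4 = 3/4; row 4: (56/3)/3 = 56/9. Minimum is 3/4 at row 3 (s_3 leaves); pivot element 4.
Pivot on row 3; the obj-row RHS becomes 32/3 − (-6)·(3/4) = 91/6.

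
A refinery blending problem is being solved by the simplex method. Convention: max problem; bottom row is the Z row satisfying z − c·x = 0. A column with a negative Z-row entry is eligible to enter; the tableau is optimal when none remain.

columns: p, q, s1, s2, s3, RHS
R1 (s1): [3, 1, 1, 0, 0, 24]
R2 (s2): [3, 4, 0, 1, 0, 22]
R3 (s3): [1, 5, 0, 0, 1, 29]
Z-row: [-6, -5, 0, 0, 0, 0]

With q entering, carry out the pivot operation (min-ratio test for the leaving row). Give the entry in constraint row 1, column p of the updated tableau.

9/4

Ratio test on column q — row 1: 24/1 = 24; row 2: 22/4 = 11/2; row 3: 29/5 = 29/5. Minimum is 11/2 at row 2 (s2 leaves); pivot element 4.
Divide row 2 by 4; eliminate column q from the other rows.
Row 1 update in column p: 3 − 1·(3/4) = 9/4.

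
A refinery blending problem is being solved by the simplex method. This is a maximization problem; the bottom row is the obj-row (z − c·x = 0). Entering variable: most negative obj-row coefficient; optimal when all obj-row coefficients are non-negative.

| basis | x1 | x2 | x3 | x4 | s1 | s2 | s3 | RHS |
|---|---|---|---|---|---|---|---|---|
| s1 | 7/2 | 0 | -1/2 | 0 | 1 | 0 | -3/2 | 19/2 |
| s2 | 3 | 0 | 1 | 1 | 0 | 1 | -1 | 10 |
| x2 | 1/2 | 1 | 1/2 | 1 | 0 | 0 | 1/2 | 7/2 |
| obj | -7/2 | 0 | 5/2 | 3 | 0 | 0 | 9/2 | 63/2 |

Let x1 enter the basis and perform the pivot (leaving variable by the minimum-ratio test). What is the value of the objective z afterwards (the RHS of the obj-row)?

Ratio test on column x1 — row 1: (19/2)/(7/2) = 19/7; row 2: 10/3 = 10/3; row 3: (7/2)/(1/2) = 7. Minimum is 19/7 at row 1 (s1 leaves); pivot element 7/2.
Pivot on row 1; the obj-row RHS becomes 63/2 − (-7/2)·(19/7) = 41.

41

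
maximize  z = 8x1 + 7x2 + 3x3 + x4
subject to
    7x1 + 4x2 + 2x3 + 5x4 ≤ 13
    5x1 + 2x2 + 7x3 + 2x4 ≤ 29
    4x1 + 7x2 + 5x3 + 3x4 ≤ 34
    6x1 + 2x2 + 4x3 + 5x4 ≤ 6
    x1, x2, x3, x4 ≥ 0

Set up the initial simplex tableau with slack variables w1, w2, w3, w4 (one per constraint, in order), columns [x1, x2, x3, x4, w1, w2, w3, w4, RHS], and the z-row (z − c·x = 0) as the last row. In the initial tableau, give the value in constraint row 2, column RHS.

29

The RHS of constraint 2 is b_2 = 29.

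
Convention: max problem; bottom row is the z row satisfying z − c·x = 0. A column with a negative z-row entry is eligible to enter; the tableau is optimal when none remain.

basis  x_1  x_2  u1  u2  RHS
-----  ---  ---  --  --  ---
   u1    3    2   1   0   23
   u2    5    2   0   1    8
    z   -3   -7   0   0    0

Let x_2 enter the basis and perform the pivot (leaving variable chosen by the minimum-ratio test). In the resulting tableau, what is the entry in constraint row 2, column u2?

Ratio test on column x_2 — row 1: 23/2 = 23/2; row 2: 8/2 = 4. Minimum is 4 at row 2 (u2 leaves); pivot element 2.
Divide row 2 by 2; eliminate column x_2 from the other rows.
In the new row 2, the u2 entry is the old entry divided by the pivot: 1/2 = 1/2.

1/2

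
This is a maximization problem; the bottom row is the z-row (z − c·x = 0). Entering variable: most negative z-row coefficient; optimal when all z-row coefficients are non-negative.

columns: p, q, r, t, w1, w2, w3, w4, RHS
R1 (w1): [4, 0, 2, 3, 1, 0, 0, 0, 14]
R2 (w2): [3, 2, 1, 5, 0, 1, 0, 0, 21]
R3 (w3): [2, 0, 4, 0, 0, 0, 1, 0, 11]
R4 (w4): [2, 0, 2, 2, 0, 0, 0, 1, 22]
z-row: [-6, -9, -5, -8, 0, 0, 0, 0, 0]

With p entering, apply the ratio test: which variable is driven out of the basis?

w1

Column p entries and ratios — w1: 14/4 = 7/2; w2: 21/3 = 7; w3: 11/2 = 11/2; w4: 22/2 = 11.
Smallest ratio is 7/2 in the row of w1, so w1 leaves.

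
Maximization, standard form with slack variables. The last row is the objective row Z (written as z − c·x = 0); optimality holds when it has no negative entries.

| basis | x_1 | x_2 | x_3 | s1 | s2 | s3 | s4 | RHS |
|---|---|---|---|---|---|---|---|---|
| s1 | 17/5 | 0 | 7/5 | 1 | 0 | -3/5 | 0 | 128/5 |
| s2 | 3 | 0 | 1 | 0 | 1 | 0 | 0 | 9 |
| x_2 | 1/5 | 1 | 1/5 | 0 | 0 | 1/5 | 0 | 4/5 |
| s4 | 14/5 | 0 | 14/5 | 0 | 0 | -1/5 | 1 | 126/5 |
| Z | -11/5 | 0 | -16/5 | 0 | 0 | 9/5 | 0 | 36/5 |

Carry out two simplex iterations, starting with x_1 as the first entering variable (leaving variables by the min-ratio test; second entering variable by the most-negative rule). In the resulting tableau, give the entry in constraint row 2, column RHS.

Ratio test on column x_1 — row 1: (128/5)/(17/5) = 128/17; row 2: 9/3 = 3; row 3: (4/5)/(1/5) = 4; row 4: (126/5)/(14/5) = 9. Minimum is 3 at row 2 (s2 leaves); pivot element 3.
Divide row 2 by 3; eliminate column x_1 from the other rows.
Second iteration: most negative Z-row entry is -37/15 in column x_3, so x_3 enters.
Ratio test on column x_3 — row 1: (77/5)/(4/15) = 231/4; row 2: 3/(1/3) = 9; row 3: (1/5)/(2/15) = 3/2; row 4: (84/5)/(28/15) = 9. Minimum is 3/2 at row 3 (x_2 leaves); pivot element 2/15.
Divide row 3 by 2/15; eliminate column x_3 from the other rows.
After both pivots, the entry at constraint row 2, column RHS is 5/2.

5/2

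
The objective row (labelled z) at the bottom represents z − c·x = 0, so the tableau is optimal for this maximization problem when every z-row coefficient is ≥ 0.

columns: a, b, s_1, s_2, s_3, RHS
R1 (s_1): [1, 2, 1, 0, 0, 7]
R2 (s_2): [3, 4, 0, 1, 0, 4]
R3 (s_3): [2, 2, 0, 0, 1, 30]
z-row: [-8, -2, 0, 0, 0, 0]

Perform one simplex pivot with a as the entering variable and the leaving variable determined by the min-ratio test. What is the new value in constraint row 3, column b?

-2/3

Ratio test on column a — row 1: 7/1 = 7; row 2: 4/3 = 4/3; row 3: 30/2 = 15. Minimum is 4/3 at row 2 (s_2 leaves); pivot element 3.
Divide row 2 by 3; eliminate column a from the other rows.
Row 3 update in column b: 2 − 2·(4/3) = -2/3.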